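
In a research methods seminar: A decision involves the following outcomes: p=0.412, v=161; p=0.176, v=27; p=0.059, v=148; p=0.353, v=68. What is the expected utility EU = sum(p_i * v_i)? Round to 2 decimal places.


EU = sum(p_i * v_i)
0.412 * 161 = 66.332
0.176 * 27 = 4.752
0.059 * 148 = 8.732
0.353 * 68 = 24.004
EU = 66.332 + 4.752 + 8.732 + 24.004
= 103.82


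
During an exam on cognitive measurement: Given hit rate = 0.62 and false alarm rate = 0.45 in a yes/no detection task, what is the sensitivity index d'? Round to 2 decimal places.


d' = z(HR) - z(FAR)
z(0.62) = 0.3055
z(0.45) = -0.1257
d' = 0.3055 - -0.1257
= 0.43


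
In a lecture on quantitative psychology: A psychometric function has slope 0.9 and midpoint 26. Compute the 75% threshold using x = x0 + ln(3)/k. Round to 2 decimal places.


At P = 0.75: 0.75 = 1/(1 + e^(-k*(x-x0)))
Solving: e^(-k*(x-x0)) = 1/3
x = x0 + ln(3)/k
ln(3) = 1.0986
x = 26 + 1.0986/0.9
= 26 + 1.2207
= 27.22


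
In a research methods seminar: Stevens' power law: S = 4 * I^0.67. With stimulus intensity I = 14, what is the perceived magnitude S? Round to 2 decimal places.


S = 4 * 14^0.67
14^0.67 = 5.8601
S = 4 * 5.8601
= 23.44


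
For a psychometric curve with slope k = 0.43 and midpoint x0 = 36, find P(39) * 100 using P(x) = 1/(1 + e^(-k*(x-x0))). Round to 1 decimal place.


P(x) = 1/(1 + e^(-0.43*(39 - 36)))
Exponent = -0.43 * 3 = -1.29
e^(-1.29) = 0.275271
P = 1/(1 + 0.275271) = 0.784147
Percentage = 78.4


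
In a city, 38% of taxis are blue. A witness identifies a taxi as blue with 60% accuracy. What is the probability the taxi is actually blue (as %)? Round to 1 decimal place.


P(blue | says blue) = P(says blue | blue)*P(blue) / [P(says blue | blue)*P(blue) + P(says blue | not blue)*P(not blue)]
Numerator = 0.6 * 0.38 = 0.228
False identification = 0.4 * 0.62 = 0.248
P = 0.228 / (0.228 + 0.248)
= 0.228 / 0.476
As percentage = 47.9


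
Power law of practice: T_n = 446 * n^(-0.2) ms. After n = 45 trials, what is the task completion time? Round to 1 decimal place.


T_n = 446 * 45^(-0.2)
45^(-0.2) = 0.467044
T_n = 446 * 0.467044
= 208.3 ms


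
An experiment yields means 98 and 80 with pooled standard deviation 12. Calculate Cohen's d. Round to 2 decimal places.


Cohen's d = (M1 - M2) / S_pooled
= (98 - 80) / 12
= 18 / 12
= 1.50


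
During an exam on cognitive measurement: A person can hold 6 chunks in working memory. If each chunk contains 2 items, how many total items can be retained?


Total items = chunks * items_per_chunk
= 6 * 2
= 12


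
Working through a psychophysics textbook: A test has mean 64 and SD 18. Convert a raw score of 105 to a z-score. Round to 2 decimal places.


z = (X - mu) / sigma
= (105 - 64) / 18
= 41 / 18
= 2.28


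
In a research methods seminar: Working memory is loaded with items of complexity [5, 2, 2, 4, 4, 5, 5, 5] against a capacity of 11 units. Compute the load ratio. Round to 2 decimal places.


Total complexity = 5 + 2 + 2 + 4 + 4 + 5 + 5 + 5 = 32
Load = total / capacity = 32 / 11
= 2.91


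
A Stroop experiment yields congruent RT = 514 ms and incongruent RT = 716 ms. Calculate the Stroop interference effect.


Stroop effect = RT(incongruent) - RT(congruent)
= 716 - 514
= 202 ms


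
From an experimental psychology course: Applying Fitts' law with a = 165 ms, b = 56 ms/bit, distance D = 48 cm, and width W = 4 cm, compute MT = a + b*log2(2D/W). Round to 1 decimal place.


MT = 165 + 56 * log2(2*48/4)
2D/W = 24.0
log2(24.0) = 4.585
MT = 165 + 56 * 4.585
= 421.8 ms


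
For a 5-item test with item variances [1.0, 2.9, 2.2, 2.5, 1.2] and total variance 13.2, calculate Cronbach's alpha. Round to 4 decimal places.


alpha = (k/(k-1)) * (1 - sum(s_i^2)/s_total^2)
sum(item variances) = 9.8
k/(k-1) = 5/4 = 1.25
1 - 9.8/13.2 = 1 - 0.742424 = 0.257576
alpha = 1.25 * 0.257576
= 0.3220


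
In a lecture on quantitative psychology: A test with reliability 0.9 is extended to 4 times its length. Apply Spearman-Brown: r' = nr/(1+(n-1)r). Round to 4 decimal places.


r_new = n*r / (1 + (n-1)*r)
Numerator = 4 * 0.9 = 3.6
Denominator = 1 + 3 * 0.9 = 3.7
r_new = 3.6 / 3.7
= 0.9730


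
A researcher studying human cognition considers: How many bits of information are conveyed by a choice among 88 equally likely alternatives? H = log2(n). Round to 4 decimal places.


H = log2(n)
H = log2(88)
= 6.4594


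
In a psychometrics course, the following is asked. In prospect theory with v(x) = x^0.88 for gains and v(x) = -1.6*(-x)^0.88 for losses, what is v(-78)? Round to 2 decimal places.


Since x = -78 < 0, use v(x) = -lambda*(-x)^alpha
(-x) = 78
78^0.88 = 46.2427
v(-78) = -1.6 * 46.2427
= -73.99


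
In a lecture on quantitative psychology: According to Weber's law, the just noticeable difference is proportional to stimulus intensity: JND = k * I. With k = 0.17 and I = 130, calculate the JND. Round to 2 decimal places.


JND = k * I
JND = 0.17 * 130
= 22.10


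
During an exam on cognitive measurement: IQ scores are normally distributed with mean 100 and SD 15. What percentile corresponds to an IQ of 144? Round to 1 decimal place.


z = (IQ - mean) / SD
z = (144 - 100) / 15 = 2.9333
Percentile = Phi(2.9333) * 100
Phi(2.9333) = 0.998323
= 99.8


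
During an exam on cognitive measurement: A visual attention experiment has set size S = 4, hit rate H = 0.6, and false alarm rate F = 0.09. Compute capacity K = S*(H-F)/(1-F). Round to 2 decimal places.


K = S * (H - F) / (1 - F)
H - F = 0.51
1 - F = 0.91
K = 4 * 0.51 / 0.91
= 2.24


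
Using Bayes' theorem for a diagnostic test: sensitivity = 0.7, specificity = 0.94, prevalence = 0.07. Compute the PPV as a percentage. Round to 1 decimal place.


PPV = (sens * prev) / (sens * prev + (1-spec) * (1-prev))
Numerator = 0.7 * 0.07 = 0.049
P(positive and no disease) = (1 - spec) * (1 - prev) = (1 - 0.94) * (1 - 0.07) = 0.0558
Denominator = 0.049 + 0.0558 = 0.1048
PPV = 0.049 / 0.1048 = 0.467557
As percentage = 46.8


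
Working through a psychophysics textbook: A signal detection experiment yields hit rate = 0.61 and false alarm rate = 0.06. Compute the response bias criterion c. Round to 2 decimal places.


c = -0.5 * (z(HR) + z(FAR))
z(0.61) = 0.2793
z(0.06) = -1.5548
c = -0.5 * (0.2793 + -1.5548)
= -0.5 * -1.2755
= 0.64


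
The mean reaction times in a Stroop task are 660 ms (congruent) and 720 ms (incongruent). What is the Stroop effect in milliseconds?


Stroop effect = RT(incongruent) - RT(congruent)
= 720 - 660
= 60 ms


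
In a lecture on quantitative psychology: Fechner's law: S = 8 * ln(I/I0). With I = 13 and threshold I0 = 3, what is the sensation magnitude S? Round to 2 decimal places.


S = 8 * ln(13/3)
I/I0 = 4.333333
ln(4.333333) = 1.4663
S = 8 * 1.4663
= 11.73


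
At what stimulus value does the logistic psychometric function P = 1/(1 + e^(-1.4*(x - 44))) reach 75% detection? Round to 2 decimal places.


At P = 0.75: 0.75 = 1/(1 + e^(-k*(x-x0)))
Solving: e^(-k*(x-x0)) = 1/3
x = x0 + ln(3)/k
ln(3) = 1.0986
x = 44 + 1.0986/1.4
= 44 + 0.7847
= 44.78


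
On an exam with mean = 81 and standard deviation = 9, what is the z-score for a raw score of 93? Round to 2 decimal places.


z = (X - mu) / sigma
= (93 - 81) / 9
= 12 / 9
= 1.33


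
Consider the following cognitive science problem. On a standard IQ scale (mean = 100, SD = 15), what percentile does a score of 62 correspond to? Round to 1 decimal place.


z = (IQ - mean) / SD
z = (62 - 100) / 15 = -2.5333
Percentile = Phi(-2.5333) * 100
Phi(-2.5333) = 0.00565
= 0.6


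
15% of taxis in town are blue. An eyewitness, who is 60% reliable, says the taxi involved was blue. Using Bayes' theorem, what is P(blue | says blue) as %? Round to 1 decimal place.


P(blue | says blue) = P(says blue | blue)*P(blue) / [P(says blue | blue)*P(blue) + P(says blue | not blue)*P(not blue)]
Numerator = 0.6 * 0.15 = 0.09
False identification = 0.4 * 0.85 = 0.34
P = 0.09 / (0.09 + 0.34)
= 0.09 / 0.43
As percentage = 20.9


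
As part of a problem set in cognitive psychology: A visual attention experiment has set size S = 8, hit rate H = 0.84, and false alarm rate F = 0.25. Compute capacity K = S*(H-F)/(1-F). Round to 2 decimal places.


K = S * (H - F) / (1 - F)
H - F = 0.59
1 - F = 0.75
K = 8 * 0.59 / 0.75
= 6.29


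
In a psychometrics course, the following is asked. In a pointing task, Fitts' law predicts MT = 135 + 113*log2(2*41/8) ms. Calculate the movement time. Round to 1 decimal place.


MT = 135 + 113 * log2(2*41/8)
2D/W = 10.25
log2(10.25) = 3.3576
MT = 135 + 113 * 3.3576
= 514.4 ms


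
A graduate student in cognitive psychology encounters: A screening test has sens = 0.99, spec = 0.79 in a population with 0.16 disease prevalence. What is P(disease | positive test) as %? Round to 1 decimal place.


PPV = (sens * prev) / (sens * prev + (1-spec) * (1-prev))
Numerator = 0.99 * 0.16 = 0.1584
P(positive and no disease) = (1 - spec) * (1 - prev) = (1 - 0.79) * (1 - 0.16) = 0.1764
Denominator = 0.1584 + 0.1764 = 0.3348
PPV = 0.1584 / 0.3348 = 0.473118
As percentage = 47.3


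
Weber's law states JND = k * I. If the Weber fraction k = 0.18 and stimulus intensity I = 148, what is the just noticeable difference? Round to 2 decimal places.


JND = k * I
JND = 0.18 * 148
= 26.64


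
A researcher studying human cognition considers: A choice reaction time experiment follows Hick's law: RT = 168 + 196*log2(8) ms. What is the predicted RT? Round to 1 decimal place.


RT = 168 + 196 * log2(8)
log2(8) = 3.0
RT = 168 + 196 * 3.0
= 168 + 588.0
= 756.0 ms


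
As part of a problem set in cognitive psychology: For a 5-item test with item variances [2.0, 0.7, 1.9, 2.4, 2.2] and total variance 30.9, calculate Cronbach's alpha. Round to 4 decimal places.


alpha = (k/(k-1)) * (1 - sum(s_i^2)/s_total^2)
sum(item variances) = 9.2
k/(k-1) = 5/4 = 1.25
1 - 9.2/30.9 = 1 - 0.297735 = 0.702265
alpha = 1.25 * 0.702265
= 0.8778


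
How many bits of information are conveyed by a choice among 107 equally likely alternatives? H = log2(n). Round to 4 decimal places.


H = log2(n)
H = log2(107)
= 6.7415


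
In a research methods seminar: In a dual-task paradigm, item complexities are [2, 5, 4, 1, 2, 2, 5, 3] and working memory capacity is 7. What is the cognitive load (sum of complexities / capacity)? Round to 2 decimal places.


Total complexity = 2 + 5 + 4 + 1 + 2 + 2 + 5 + 3 = 24
Load = total / capacity = 24 / 7
= 3.43


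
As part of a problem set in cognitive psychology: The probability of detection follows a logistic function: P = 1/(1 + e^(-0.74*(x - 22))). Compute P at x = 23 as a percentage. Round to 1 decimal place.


P(x) = 1/(1 + e^(-0.74*(23 - 22)))
Exponent = -0.74 * 1 = -0.74
e^(-0.74) = 0.477114
P = 1/(1 + 0.477114) = 0.676996
Percentage = 67.7


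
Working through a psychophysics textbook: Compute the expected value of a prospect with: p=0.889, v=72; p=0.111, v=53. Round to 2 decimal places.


EU = sum(p_i * v_i)
0.889 * 72 = 64.008
0.111 * 53 = 5.883
EU = 64.008 + 5.883
= 69.89


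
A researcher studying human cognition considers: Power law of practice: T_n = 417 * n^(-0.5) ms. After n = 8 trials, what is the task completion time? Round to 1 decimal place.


T_n = 417 * 8^(-0.5)
8^(-0.5) = 0.353553
T_n = 417 * 0.353553
= 147.4 ms


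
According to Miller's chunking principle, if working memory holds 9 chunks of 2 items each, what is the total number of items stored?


Total items = chunks * items_per_chunk
= 9 * 2
= 18


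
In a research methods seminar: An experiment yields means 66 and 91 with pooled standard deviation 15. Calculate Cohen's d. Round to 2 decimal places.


Cohen's d = (M1 - M2) / S_pooled
= (66 - 91) / 15
= -25 / 15
= -1.67


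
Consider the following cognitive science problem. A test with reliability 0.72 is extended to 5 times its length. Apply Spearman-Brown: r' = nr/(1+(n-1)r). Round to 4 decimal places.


r_new = n*r / (1 + (n-1)*r)
Numerator = 5 * 0.72 = 3.6
Denominator = 1 + 4 * 0.72 = 3.88
r_new = 3.6 / 3.88
= 0.9278


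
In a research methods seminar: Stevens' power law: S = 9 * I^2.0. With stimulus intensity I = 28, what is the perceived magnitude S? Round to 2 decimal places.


S = 9 * 28^2.0
28^2.0 = 784.0
S = 9 * 784.0
= 7056.00


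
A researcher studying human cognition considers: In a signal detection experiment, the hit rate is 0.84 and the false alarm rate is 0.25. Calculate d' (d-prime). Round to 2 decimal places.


d' = z(HR) - z(FAR)
z(0.84) = 0.9945
z(0.25) = -0.6745
d' = 0.9945 - -0.6745
= 1.67


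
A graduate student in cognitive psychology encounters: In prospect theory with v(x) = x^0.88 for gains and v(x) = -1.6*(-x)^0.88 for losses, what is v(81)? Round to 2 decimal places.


Since x = 81 >= 0, use v(x) = x^0.88
81^0.88 = 47.8043
v(81) = 47.80


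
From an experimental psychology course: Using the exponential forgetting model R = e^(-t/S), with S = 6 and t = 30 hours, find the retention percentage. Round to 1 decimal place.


R = e^(-t/S)
-t/S = -30/6 = -5.0
R = e^(-5.0) = 0.006738
Percentage = 0.006738 * 100
= 0.7


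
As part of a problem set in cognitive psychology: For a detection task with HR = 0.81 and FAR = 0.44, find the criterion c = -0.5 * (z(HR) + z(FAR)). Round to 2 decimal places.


c = -0.5 * (z(HR) + z(FAR))
z(0.81) = 0.8779
z(0.44) = -0.151
c = -0.5 * (0.8779 + -0.151)
= -0.5 * 0.7269
= -0.36


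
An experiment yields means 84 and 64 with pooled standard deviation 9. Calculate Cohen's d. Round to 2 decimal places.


Cohen's d = (M1 - M2) / S_pooled
= (84 - 64) / 9
= 20 / 9
= 2.22


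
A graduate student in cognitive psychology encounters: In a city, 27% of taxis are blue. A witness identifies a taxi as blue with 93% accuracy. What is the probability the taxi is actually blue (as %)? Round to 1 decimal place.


P(blue | says blue) = P(says blue | blue)*P(blue) / [P(says blue | blue)*P(blue) + P(says blue | not blue)*P(not blue)]
Numerator = 0.93 * 0.27 = 0.2511
False identification = 0.07 * 0.73 = 0.0511
P = 0.2511 / (0.2511 + 0.0511)
= 0.2511 / 0.3022
As percentage = 83.1


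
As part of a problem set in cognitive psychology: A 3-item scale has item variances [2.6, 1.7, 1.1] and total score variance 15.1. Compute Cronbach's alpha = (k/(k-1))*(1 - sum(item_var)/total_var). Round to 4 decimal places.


alpha = (k/(k-1)) * (1 - sum(s_i^2)/s_total^2)
sum(item variances) = 5.4
k/(k-1) = 3/2 = 1.5
1 - 5.4/15.1 = 1 - 0.357616 = 0.642384
alpha = 1.5 * 0.642384
= 0.9636


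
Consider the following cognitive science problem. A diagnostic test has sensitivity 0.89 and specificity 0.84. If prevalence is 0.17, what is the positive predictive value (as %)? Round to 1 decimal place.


PPV = (sens * prev) / (sens * prev + (1-spec) * (1-prev))
Numerator = 0.89 * 0.17 = 0.1513
P(positive and no disease) = (1 - spec) * (1 - prev) = (1 - 0.84) * (1 - 0.17) = 0.1328
Denominator = 0.1513 + 0.1328 = 0.2841
PPV = 0.1513 / 0.2841 = 0.532559
As percentage = 53.3


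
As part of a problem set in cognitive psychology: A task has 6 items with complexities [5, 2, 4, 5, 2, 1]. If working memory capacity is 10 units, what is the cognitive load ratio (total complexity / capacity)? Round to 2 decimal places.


Total complexity = 5 + 2 + 4 + 5 + 2 + 1 = 19
Load = total / capacity = 19 / 10
= 1.90


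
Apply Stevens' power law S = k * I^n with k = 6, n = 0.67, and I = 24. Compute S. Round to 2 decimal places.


S = 6 * 24^0.67
24^0.67 = 8.4089
S = 6 * 8.4089
= 50.45


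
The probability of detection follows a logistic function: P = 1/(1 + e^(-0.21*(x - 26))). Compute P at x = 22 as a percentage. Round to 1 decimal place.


P(x) = 1/(1 + e^(-0.21*(22 - 26)))
Exponent = -0.21 * -4 = 0.84
e^(0.84) = 2.316367
P = 1/(1 + 2.316367) = 0.301535
Percentage = 30.2


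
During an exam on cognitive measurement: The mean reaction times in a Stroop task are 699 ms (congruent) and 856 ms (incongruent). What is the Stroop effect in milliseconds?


Stroop effect = RT(incongruent) - RT(congruent)
= 856 - 699
= 157 ms


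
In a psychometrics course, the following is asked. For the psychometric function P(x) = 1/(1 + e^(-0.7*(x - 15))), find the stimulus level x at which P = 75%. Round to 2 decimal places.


At P = 0.75: 0.75 = 1/(1 + e^(-k*(x-x0)))
Solving: e^(-k*(x-x0)) = 1/3
x = x0 + ln(3)/k
ln(3) = 1.0986
x = 15 + 1.0986/0.7
= 15 + 1.5694
= 16.57


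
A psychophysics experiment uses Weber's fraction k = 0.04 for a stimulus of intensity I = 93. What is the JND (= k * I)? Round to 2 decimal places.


JND = k * I
JND = 0.04 * 93
= 3.72


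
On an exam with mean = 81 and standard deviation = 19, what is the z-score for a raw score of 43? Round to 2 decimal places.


z = (X - mu) / sigma
= (43 - 81) / 19
= -38 / 19
= -2.00


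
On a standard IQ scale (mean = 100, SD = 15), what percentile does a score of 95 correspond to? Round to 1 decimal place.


z = (IQ - mean) / SD
z = (95 - 100) / 15 = -0.3333
Percentile = Phi(-0.3333) * 100
Phi(-0.3333) = 0.369454
= 36.9


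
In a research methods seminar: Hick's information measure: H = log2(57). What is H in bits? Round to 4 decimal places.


H = log2(n)
H = log2(57)
= 5.8329


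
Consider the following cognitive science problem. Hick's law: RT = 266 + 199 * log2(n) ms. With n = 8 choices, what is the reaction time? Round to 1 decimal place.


RT = 266 + 199 * log2(8)
log2(8) = 3.0
RT = 266 + 199 * 3.0
= 266 + 597.0
= 863.0 ms


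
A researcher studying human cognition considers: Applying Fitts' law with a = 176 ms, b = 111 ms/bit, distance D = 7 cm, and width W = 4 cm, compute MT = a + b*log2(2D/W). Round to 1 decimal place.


MT = 176 + 111 * log2(2*7/4)
2D/W = 3.5
log2(3.5) = 1.8074
MT = 176 + 111 * 1.8074
= 376.6 ms


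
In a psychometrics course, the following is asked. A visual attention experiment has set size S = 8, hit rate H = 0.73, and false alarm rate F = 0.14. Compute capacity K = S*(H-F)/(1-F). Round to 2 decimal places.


K = S * (H - F) / (1 - F)
H - F = 0.59
1 - F = 0.86
K = 8 * 0.59 / 0.86
= 5.49


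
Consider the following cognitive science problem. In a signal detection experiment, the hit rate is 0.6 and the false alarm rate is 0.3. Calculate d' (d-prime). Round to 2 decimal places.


d' = z(HR) - z(FAR)
z(0.6) = 0.2533
z(0.3) = -0.5244
d' = 0.2533 - -0.5244
= 0.78


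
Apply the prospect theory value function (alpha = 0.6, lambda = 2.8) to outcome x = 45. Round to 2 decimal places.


Since x = 45 >= 0, use v(x) = x^0.6
45^0.6 = 9.8158
v(45) = 9.82


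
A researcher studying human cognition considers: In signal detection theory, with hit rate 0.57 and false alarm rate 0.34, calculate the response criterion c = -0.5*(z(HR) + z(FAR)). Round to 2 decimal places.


c = -0.5 * (z(HR) + z(FAR))
z(0.57) = 0.1764
z(0.34) = -0.4125
c = -0.5 * (0.1764 + -0.4125)
= -0.5 * -0.2361
= 0.12


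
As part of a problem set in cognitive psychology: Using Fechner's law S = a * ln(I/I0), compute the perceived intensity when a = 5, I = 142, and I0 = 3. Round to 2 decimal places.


S = 5 * ln(142/3)
I/I0 = 47.333333
ln(47.333333) = 3.8572
S = 5 * 3.8572
= 19.29


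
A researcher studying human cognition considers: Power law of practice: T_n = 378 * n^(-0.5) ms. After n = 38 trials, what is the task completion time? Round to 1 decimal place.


T_n = 378 * 38^(-0.5)
38^(-0.5) = 0.162221
T_n = 378 * 0.162221
= 61.3 ms


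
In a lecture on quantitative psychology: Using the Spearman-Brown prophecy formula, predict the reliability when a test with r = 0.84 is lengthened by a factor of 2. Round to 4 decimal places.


r_new = n*r / (1 + (n-1)*r)
Numerator = 2 * 0.84 = 1.68
Denominator = 1 + 1 * 0.84 = 1.84
r_new = 1.68 / 1.84
= 0.9130


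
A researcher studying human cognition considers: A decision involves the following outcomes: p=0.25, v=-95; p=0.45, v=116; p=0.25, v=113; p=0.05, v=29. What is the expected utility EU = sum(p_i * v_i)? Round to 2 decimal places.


EU = sum(p_i * v_i)
0.25 * -95 = -23.75
0.45 * 116 = 52.2
0.25 * 113 = 28.25
0.05 * 29 = 1.45
EU = -23.75 + 52.2 + 28.25 + 1.45
= 58.15


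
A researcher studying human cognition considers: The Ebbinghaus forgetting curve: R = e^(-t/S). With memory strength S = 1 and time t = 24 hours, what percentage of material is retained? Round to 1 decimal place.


R = e^(-t/S)
-t/S = -24/1 = -24.0
R = e^(-24.0) = 0.0
Percentage = 0.0 * 100
= 0.0


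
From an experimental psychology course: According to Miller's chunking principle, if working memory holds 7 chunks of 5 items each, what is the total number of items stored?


Total items = chunks * items_per_chunk
= 7 * 5
= 35


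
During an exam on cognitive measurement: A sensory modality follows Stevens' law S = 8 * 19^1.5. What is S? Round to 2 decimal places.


S = 8 * 19^1.5
19^1.5 = 82.8191
S = 8 * 82.8191
= 662.55


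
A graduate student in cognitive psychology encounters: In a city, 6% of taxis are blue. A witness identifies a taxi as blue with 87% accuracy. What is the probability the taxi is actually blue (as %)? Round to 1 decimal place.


P(blue | says blue) = P(says blue | blue)*P(blue) / [P(says blue | blue)*P(blue) + P(says blue | not blue)*P(not blue)]
Numerator = 0.87 * 0.06 = 0.0522
False identification = 0.13 * 0.94 = 0.1222
P = 0.0522 / (0.0522 + 0.1222)
= 0.0522 / 0.1744
As percentage = 29.9


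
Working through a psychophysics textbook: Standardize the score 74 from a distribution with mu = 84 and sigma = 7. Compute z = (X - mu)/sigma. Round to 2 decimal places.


z = (X - mu) / sigma
= (74 - 84) / 7
= -10 / 7
= -1.43


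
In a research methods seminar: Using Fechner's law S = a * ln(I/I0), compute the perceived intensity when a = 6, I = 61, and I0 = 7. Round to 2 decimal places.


S = 6 * ln(61/7)
I/I0 = 8.714286
ln(8.714286) = 2.165
S = 6 * 2.165
= 12.99


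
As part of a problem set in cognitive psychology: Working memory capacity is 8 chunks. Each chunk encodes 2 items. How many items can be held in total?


Total items = chunks * items_per_chunk
= 8 * 2
= 16


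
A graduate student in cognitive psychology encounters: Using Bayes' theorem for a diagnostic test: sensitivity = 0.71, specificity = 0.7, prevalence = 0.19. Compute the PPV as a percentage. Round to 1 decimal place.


PPV = (sens * prev) / (sens * prev + (1-spec) * (1-prev))
Numerator = 0.71 * 0.19 = 0.1349
P(positive and no disease) = (1 - spec) * (1 - prev) = (1 - 0.7) * (1 - 0.19) = 0.243
Denominator = 0.1349 + 0.243 = 0.3779
PPV = 0.1349 / 0.3779 = 0.356973
As percentage = 35.7


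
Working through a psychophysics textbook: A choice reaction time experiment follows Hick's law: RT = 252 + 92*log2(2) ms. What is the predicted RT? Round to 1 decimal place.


RT = 252 + 92 * log2(2)
log2(2) = 1.0
RT = 252 + 92 * 1.0
= 252 + 92.0
= 344.0 ms


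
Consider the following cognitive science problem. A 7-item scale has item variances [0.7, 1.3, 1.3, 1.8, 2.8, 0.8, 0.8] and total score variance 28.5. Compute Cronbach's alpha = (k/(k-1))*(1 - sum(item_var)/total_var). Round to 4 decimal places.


alpha = (k/(k-1)) * (1 - sum(s_i^2)/s_total^2)
sum(item variances) = 9.5
k/(k-1) = 7/6 = 1.166667
1 - 9.5/28.5 = 1 - 0.333333 = 0.666667
alpha = 1.166667 * 0.666667
= 0.7778


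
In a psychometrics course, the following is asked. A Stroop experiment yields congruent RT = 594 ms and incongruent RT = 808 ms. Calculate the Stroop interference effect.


Stroop effect = RT(incongruent) - RT(congruent)
= 808 - 594
= 214 ms


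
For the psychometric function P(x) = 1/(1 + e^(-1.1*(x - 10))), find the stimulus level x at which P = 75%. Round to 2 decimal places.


At P = 0.75: 0.75 = 1/(1 + e^(-k*(x-x0)))
Solving: e^(-k*(x-x0)) = 1/3
x = x0 + ln(3)/k
ln(3) = 1.0986
x = 10 + 1.0986/1.1
= 10 + 0.9987
= 11.00


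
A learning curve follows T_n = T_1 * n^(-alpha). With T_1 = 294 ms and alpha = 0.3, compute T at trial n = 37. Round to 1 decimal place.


T_n = 294 * 37^(-0.3)
37^(-0.3) = 0.338485
T_n = 294 * 0.338485
= 99.5 ms


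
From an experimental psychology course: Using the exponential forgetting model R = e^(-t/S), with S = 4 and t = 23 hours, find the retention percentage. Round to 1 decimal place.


R = e^(-t/S)
-t/S = -23/4 = -5.75
R = e^(-5.75) = 0.003183
Percentage = 0.003183 * 100
= 0.3


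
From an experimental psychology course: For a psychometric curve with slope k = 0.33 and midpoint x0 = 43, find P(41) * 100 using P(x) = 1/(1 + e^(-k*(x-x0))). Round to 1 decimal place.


P(x) = 1/(1 + e^(-0.33*(41 - 43)))
Exponent = -0.33 * -2 = 0.66
e^(0.66) = 1.934792
P = 1/(1 + 1.934792) = 0.34074
Percentage = 34.1


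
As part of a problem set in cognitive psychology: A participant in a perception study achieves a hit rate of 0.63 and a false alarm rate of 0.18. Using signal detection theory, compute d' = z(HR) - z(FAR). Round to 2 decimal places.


d' = z(HR) - z(FAR)
z(0.63) = 0.3319
z(0.18) = -0.9154
d' = 0.3319 - -0.9154
= 1.25


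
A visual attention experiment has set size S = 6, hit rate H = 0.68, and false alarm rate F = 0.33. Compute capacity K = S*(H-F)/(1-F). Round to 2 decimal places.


K = S * (H - F) / (1 - F)
H - F = 0.35
1 - F = 0.67
K = 6 * 0.35 / 0.67
= 3.13


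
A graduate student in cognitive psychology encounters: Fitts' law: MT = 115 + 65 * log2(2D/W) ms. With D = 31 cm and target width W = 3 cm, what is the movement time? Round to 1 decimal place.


MT = 115 + 65 * log2(2*31/3)
2D/W = 20.666667
log2(20.666667) = 4.3692
MT = 115 + 65 * 4.3692
= 399.0 ms


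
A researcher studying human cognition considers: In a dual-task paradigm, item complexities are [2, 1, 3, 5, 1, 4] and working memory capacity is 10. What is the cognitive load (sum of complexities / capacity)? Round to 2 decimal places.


Total complexity = 2 + 1 + 3 + 5 + 1 + 4 = 16
Load = total / capacity = 16 / 10
= 1.60


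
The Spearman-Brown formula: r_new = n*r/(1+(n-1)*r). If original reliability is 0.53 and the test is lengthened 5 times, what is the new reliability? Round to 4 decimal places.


r_new = n*r / (1 + (n-1)*r)
Numerator = 5 * 0.53 = 2.65
Denominator = 1 + 4 * 0.53 = 3.12
r_new = 2.65 / 3.12
= 0.8494


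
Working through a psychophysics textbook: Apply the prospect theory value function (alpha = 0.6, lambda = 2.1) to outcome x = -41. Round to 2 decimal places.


Since x = -41 < 0, use v(x) = -lambda*(-x)^alpha
(-x) = 41
41^0.6 = 9.2826
v(-41) = -2.1 * 9.2826
= -19.49


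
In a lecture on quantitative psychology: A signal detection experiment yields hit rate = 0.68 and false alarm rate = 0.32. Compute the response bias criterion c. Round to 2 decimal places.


c = -0.5 * (z(HR) + z(FAR))
z(0.68) = 0.4677
z(0.32) = -0.4677
c = -0.5 * (0.4677 + -0.4677)
= -0.5 * 0.0
= 0.00


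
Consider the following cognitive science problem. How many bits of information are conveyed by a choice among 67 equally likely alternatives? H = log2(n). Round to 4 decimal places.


H = log2(n)
H = log2(67)
= 6.0661


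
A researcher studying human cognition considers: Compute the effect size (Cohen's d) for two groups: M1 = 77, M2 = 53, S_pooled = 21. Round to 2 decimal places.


Cohen's d = (M1 - M2) / S_pooled
= (77 - 53) / 21
= 24 / 21
= 1.14


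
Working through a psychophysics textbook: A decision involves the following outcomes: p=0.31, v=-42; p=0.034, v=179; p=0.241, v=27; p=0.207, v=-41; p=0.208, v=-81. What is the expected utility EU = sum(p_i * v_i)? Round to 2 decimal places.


EU = sum(p_i * v_i)
0.31 * -42 = -13.02
0.034 * 179 = 6.086
0.241 * 27 = 6.507
0.207 * -41 = -8.487
0.208 * -81 = -16.848
EU = -13.02 + 6.086 + 6.507 + -8.487 + -16.848
= -25.76


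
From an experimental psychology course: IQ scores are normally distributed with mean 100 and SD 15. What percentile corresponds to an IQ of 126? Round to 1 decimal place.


z = (IQ - mean) / SD
z = (126 - 100) / 15 = 1.7333
Percentile = Phi(1.7333) * 100
Phi(1.7333) = 0.958479
= 95.8


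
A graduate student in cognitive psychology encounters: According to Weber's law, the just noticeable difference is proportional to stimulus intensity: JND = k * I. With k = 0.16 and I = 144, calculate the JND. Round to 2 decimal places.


JND = k * I
JND = 0.16 * 144
= 23.04


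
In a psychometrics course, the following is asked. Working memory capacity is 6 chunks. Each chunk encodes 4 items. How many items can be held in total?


Total items = chunks * items_per_chunk
= 6 * 4
= 24


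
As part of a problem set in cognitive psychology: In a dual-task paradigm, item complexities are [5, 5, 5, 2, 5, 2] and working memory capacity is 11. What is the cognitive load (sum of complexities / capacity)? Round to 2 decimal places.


Total complexity = 5 + 5 + 5 + 2 + 5 + 2 = 24
Load = total / capacity = 24 / 11
= 2.18


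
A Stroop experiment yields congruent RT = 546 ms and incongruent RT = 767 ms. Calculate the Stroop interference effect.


Stroop effect = RT(incongruent) - RT(congruent)
= 767 - 546
= 221 ms


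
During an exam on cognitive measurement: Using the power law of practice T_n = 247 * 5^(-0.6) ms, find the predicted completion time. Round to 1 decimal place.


T_n = 247 * 5^(-0.6)
5^(-0.6) = 0.380731
T_n = 247 * 0.380731
= 94.0 ms


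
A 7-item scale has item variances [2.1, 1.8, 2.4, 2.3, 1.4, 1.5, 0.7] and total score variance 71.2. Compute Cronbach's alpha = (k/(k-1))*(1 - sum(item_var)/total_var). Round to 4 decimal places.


alpha = (k/(k-1)) * (1 - sum(s_i^2)/s_total^2)
sum(item variances) = 12.2
k/(k-1) = 7/6 = 1.166667
1 - 12.2/71.2 = 1 - 0.171348 = 0.828652
alpha = 1.166667 * 0.828652
= 0.9668


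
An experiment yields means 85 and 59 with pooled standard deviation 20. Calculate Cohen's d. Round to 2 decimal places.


Cohen's d = (M1 - M2) / S_pooled
= (85 - 59) / 20
= 26 / 20
= 1.30


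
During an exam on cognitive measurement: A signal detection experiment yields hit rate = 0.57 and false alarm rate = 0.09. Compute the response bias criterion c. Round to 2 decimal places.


c = -0.5 * (z(HR) + z(FAR))
z(0.57) = 0.1764
z(0.09) = -1.3408
c = -0.5 * (0.1764 + -1.3408)
= -0.5 * -1.1644
= 0.58


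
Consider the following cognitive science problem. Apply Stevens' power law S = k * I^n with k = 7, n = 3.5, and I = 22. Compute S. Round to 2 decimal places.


S = 7 * 22^3.5
22^3.5 = 49943.547
S = 7 * 49943.547
= 349604.83


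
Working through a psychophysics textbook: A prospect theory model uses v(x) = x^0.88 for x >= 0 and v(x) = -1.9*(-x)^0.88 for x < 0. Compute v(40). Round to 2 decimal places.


Since x = 40 >= 0, use v(x) = x^0.88
40^0.88 = 25.6929
v(40) = 25.69


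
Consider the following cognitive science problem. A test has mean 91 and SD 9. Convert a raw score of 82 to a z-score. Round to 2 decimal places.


z = (X - mu) / sigma
= (82 - 91) / 9
= -9 / 9
= -1.00


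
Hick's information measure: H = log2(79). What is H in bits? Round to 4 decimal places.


H = log2(n)
H = log2(79)
= 6.3038


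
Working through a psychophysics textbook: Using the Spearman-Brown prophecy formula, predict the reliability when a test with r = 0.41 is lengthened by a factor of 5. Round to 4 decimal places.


r_new = n*r / (1 + (n-1)*r)
Numerator = 5 * 0.41 = 2.05
Denominator = 1 + 4 * 0.41 = 2.64
r_new = 2.05 / 2.64
= 0.7765


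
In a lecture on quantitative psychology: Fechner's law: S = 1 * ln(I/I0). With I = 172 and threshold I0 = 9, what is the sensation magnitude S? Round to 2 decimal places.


S = 1 * ln(172/9)
I/I0 = 19.111111
ln(19.111111) = 2.9503
S = 1 * 2.9503
= 2.95


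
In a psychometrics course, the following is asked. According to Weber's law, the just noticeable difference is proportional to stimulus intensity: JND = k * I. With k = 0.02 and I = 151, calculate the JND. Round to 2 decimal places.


JND = k * I
JND = 0.02 * 151
= 3.02


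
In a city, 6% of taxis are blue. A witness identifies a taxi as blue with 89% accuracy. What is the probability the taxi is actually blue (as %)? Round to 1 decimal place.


P(blue | says blue) = P(says blue | blue)*P(blue) / [P(says blue | blue)*P(blue) + P(says blue | not blue)*P(not blue)]
Numerator = 0.89 * 0.06 = 0.0534
False identification = 0.11 * 0.94 = 0.1034
P = 0.0534 / (0.0534 + 0.1034)
= 0.0534 / 0.1568
As percentage = 34.1


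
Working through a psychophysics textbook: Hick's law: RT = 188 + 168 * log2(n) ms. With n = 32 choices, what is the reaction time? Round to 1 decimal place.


RT = 188 + 168 * log2(32)
log2(32) = 5.0
RT = 188 + 168 * 5.0
= 188 + 840.0
= 1028.0 ms


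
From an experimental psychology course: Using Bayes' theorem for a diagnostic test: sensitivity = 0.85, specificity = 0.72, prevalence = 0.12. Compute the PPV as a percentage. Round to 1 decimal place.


PPV = (sens * prev) / (sens * prev + (1-spec) * (1-prev))
Numerator = 0.85 * 0.12 = 0.102
P(positive and no disease) = (1 - spec) * (1 - prev) = (1 - 0.72) * (1 - 0.12) = 0.2464
Denominator = 0.102 + 0.2464 = 0.3484
PPV = 0.102 / 0.3484 = 0.292767
As percentage = 29.3


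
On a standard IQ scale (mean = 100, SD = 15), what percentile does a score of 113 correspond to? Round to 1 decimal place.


z = (IQ - mean) / SD
z = (113 - 100) / 15 = 0.8667
Percentile = Phi(0.8667) * 100
Phi(0.8667) = 0.806947
= 80.7


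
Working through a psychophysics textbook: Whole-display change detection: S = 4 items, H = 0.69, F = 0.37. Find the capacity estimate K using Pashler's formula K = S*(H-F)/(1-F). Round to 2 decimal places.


K = S * (H - F) / (1 - F)
H - F = 0.32
1 - F = 0.63
K = 4 * 0.32 / 0.63
= 2.03


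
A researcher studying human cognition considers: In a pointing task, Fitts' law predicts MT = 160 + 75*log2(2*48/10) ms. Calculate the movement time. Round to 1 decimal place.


MT = 160 + 75 * log2(2*48/10)
2D/W = 9.6
log2(9.6) = 3.263
MT = 160 + 75 * 3.263
= 404.7 ms


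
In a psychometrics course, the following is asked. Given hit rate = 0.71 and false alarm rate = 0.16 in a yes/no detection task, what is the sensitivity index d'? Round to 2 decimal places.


d' = z(HR) - z(FAR)
z(0.71) = 0.5534
z(0.16) = -0.9945
d' = 0.5534 - -0.9945
= 1.55


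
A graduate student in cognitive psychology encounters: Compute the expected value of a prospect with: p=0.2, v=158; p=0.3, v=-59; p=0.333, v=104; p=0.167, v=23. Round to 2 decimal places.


EU = sum(p_i * v_i)
0.2 * 158 = 31.6
0.3 * -59 = -17.7
0.333 * 104 = 34.632
0.167 * 23 = 3.841
EU = 31.6 + -17.7 + 34.632 + 3.841
= 52.37


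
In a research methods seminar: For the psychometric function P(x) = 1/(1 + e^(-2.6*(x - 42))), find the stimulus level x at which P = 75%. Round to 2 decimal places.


At P = 0.75: 0.75 = 1/(1 + e^(-k*(x-x0)))
Solving: e^(-k*(x-x0)) = 1/3
x = x0 + ln(3)/k
ln(3) = 1.0986
x = 42 + 1.0986/2.6
= 42 + 0.4225
= 42.42


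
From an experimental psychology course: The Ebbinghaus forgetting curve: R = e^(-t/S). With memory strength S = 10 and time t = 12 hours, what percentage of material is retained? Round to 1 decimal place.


R = e^(-t/S)
-t/S = -12/10 = -1.2
R = e^(-1.2) = 0.301194
Percentage = 0.301194 * 100
= 30.1


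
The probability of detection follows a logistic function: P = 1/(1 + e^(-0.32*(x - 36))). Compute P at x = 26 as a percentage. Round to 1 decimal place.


P(x) = 1/(1 + e^(-0.32*(26 - 36)))
Exponent = -0.32 * -10 = 3.2
e^(3.2) = 24.53253
P = 1/(1 + 24.53253) = 0.039166
Percentage = 3.9


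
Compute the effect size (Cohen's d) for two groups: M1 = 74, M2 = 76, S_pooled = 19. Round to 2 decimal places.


Cohen's d = (M1 - M2) / S_pooled
= (74 - 76) / 19
= -2 / 19
= -0.11


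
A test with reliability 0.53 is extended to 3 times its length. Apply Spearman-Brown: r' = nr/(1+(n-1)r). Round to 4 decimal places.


r_new = n*r / (1 + (n-1)*r)
Numerator = 3 * 0.53 = 1.59
Denominator = 1 + 2 * 0.53 = 2.06
r_new = 1.59 / 2.06
= 0.7718


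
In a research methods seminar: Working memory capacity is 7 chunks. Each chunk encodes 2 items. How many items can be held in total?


Total items = chunks * items_per_chunk
= 7 * 2
= 14


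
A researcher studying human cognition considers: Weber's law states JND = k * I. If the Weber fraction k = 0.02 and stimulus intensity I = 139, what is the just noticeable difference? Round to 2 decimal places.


JND = k * I
JND = 0.02 * 139
= 2.78


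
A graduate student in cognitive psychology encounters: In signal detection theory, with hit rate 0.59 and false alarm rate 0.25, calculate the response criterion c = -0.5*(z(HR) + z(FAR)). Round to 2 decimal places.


c = -0.5 * (z(HR) + z(FAR))
z(0.59) = 0.2275
z(0.25) = -0.6745
c = -0.5 * (0.2275 + -0.6745)
= -0.5 * -0.447
= 0.22


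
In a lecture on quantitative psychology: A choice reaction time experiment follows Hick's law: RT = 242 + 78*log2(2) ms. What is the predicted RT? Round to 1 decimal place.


RT = 242 + 78 * log2(2)
log2(2) = 1.0
RT = 242 + 78 * 1.0
= 242 + 78.0
= 320.0 ms


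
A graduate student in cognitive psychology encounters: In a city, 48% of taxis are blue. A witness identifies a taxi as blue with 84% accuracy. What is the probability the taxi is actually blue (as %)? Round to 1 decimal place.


P(blue | says blue) = P(says blue | blue)*P(blue) / [P(says blue | blue)*P(blue) + P(says blue | not blue)*P(not blue)]
Numerator = 0.84 * 0.48 = 0.4032
False identification = 0.16 * 0.52 = 0.0832
P = 0.4032 / (0.4032 + 0.0832)
= 0.4032 / 0.4864
As percentage = 82.9


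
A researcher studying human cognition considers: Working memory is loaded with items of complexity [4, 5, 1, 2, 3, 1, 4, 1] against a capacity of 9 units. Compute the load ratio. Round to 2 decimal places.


Total complexity = 4 + 5 + 1 + 2 + 3 + 1 + 4 + 1 = 21
Load = total / capacity = 21 / 9
= 2.33


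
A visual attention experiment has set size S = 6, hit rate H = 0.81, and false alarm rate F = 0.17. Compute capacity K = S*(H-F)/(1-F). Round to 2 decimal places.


K = S * (H - F) / (1 - F)
H - F = 0.64
1 - F = 0.83
K = 6 * 0.64 / 0.83
= 4.63


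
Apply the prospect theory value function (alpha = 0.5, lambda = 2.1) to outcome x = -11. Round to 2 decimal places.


Since x = -11 < 0, use v(x) = -lambda*(-x)^alpha
(-x) = 11
11^0.5 = 3.3166
v(-11) = -2.1 * 3.3166
= -6.96


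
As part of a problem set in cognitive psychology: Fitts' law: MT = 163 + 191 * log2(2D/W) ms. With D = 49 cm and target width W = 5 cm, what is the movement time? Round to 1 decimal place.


MT = 163 + 191 * log2(2*49/5)
2D/W = 19.6
log2(19.6) = 4.2928
MT = 163 + 191 * 4.2928
= 982.9 ms


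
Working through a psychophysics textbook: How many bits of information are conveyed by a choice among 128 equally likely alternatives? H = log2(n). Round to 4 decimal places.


H = log2(n)
H = log2(128)
= 7.0000


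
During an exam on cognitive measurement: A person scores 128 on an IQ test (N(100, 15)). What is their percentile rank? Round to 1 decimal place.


z = (IQ - mean) / SD
z = (128 - 100) / 15 = 1.8667
Percentile = Phi(1.8667) * 100
Phi(1.8667) = 0.969028
= 96.9


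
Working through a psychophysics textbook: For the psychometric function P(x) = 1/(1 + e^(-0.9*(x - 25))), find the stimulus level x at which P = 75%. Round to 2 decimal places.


At P = 0.75: 0.75 = 1/(1 + e^(-k*(x-x0)))
Solving: e^(-k*(x-x0)) = 1/3
x = x0 + ln(3)/k
ln(3) = 1.0986
x = 25 + 1.0986/0.9
= 25 + 1.2207
= 26.22


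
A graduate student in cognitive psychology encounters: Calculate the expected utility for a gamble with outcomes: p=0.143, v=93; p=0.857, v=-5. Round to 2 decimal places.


EU = sum(p_i * v_i)
0.143 * 93 = 13.299
0.857 * -5 = -4.285
EU = 13.299 + -4.285
= 9.01


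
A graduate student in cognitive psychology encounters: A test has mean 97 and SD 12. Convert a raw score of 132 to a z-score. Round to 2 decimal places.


z = (X - mu) / sigma
= (132 - 97) / 12
= 35 / 12
= 2.92
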